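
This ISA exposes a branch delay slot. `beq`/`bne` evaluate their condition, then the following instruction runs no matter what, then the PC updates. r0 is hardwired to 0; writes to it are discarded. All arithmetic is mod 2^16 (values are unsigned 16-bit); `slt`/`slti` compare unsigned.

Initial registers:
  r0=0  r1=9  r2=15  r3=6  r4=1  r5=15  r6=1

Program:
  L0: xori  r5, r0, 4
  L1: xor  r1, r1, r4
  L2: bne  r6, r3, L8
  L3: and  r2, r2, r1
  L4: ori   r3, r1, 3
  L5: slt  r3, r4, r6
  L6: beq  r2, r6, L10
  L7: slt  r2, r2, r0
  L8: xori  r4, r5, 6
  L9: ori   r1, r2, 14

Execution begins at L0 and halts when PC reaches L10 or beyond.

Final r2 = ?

8

[0] xori  r5, r0, 4  →  {r0:0, r1:9, r2:15, r3:6, r4:1, r5:4, r6:1}
[1] xor  r1, r1, r4  →  {r0:0, r1:8, r2:15, r3:6, r4:1, r5:4, r6:1}
[2] bne  r6, r3, L8  →  {r0:0, r1:8, r2:15, r3:6, r4:1, r5:4, r6:1}  ⟨branch taken⟩
[3] and  r2, r2, r1  →  {r0:0, r1:8, r2:8, r3:6, r4:1, r5:4, r6:1}
[8] xori  r4, r5, 6  →  {r0:0, r1:8, r2:8, r3:6, r4:2, r5:4, r6:1}
[9] ori   r1, r2, 14  →  {r0:0, r1:14, r2:8, r3:6, r4:2, r5:4, r6:1}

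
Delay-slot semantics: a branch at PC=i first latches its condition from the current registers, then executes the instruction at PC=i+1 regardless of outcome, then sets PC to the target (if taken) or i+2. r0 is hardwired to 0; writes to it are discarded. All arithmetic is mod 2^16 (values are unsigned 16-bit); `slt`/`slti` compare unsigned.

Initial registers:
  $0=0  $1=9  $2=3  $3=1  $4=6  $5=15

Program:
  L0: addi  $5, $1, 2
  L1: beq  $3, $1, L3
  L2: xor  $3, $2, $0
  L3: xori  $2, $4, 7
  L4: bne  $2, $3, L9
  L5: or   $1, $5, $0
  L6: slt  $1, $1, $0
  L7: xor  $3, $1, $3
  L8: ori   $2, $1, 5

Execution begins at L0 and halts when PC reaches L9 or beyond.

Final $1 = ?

11

PC=0  addi  $5, $1, 2        | $0=0 $1=9 $2=3 $3=1 $4=6 $5=11
PC=1  beq  $3, $1, L3        | $0=0 $1=9 $2=3 $3=1 $4=6 $5=11  [not taken]
PC=2  xor  $3, $2, $0        | $0=0 $1=9 $2=3 $3=3 $4=6 $5=11
PC=3  xori  $2, $4, 7        | $0=0 $1=9 $2=1 $3=3 $4=6 $5=11
PC=4  bne  $2, $3, L9        | $0=0 $1=9 $2=1 $3=3 $4=6 $5=11  [TAKEN]
PC=5  or   $1, $5, $0        | $0=0 $1=11 $2=1 $3=3 $4=6 $5=11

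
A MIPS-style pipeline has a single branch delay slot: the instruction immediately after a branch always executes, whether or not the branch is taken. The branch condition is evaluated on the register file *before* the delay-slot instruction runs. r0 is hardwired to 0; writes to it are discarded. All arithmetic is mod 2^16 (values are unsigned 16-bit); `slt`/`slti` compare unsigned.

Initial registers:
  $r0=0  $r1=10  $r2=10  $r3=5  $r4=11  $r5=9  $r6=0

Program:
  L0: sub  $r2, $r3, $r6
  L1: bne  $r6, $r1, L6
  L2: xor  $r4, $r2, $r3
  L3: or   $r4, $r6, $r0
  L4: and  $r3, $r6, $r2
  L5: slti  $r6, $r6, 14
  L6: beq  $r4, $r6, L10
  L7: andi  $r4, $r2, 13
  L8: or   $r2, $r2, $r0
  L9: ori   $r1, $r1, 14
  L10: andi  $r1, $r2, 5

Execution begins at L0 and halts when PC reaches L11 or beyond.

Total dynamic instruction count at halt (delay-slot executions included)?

  step pc=0: sub  $r2, $r3, $r6  regs=(0,10,5,5,11,9,0)
  step pc=1: bne  $r6, $r1, L6  cond=T  regs=(0,10,5,5,11,9,0)
  step pc=2: xor  $r4, $r2, $r3  regs=(0,10,5,5,0,9,0)
  step pc=6: beq  $r4, $r6, L10  cond=T  regs=(0,10,5,5,0,9,0)
  step pc=7: andi  $r4, $r2, 13  regs=(0,10,5,5,5,9,0)
  step pc=10: andi  $r1, $r2, 5  regs=(0,5,5,5,5,9,0)

6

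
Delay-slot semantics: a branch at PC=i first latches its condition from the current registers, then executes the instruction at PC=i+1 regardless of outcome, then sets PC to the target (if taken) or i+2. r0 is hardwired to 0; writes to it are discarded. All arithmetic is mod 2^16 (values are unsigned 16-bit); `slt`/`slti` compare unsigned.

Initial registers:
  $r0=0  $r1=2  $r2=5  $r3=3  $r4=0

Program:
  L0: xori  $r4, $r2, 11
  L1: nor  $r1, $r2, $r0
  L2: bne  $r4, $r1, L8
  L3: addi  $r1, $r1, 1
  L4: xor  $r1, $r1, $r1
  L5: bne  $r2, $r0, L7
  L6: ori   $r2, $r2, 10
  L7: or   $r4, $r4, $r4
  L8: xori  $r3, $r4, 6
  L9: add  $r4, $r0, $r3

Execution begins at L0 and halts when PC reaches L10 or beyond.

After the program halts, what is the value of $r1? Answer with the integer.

65531

[0] xori  $r4, $r2, 11  →  {$r0:0, $r1:2, $r2:5, $r3:3, $r4:14}
[1] nor  $r1, $r2, $r0  →  {$r0:0, $r1:65530, $r2:5, $r3:3, $r4:14}
[2] bne  $r4, $r1, L8  →  {$r0:0, $r1:65530, $r2:5, $r3:3, $r4:14}  ⟨branch taken⟩
[3] addi  $r1, $r1, 1  →  {$r0:0, $r1:65531, $r2:5, $r3:3, $r4:14}
[8] xori  $r3, $r4, 6  →  {$r0:0, $r1:65531, $r2:5, $r3:8, $r4:14}
[9] add  $r4, $r0, $r3  →  {$r0:0, $r1:65531, $r2:5, $r3:8, $r4:8}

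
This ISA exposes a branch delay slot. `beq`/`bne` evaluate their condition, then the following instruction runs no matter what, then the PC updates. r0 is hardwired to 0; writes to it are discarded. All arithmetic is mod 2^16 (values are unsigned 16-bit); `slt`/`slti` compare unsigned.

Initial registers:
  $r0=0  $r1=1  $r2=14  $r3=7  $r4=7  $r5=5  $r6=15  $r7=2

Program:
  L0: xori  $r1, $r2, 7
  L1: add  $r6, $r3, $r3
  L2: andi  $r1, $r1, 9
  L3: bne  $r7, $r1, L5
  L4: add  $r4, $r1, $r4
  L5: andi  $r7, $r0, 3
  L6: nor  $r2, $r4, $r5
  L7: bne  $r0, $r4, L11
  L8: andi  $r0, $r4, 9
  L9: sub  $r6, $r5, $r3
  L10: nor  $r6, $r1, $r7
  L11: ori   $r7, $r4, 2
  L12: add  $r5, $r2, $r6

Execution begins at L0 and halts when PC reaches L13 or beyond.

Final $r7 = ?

  step pc=0: xori  $r1, $r2, 7  regs=(0,9,14,7,7,5,15,2)
  step pc=1: add  $r6, $r3, $r3  regs=(0,9,14,7,7,5,14,2)
  step pc=2: andi  $r1, $r1, 9  regs=(0,9,14,7,7,5,14,2)
  step pc=3: bne  $r7, $r1, L5  cond=T  regs=(0,9,14,7,7,5,14,2)
  step pc=4: add  $r4, $r1, $r4  regs=(0,9,14,7,16,5,14,2)
  step pc=5: andi  $r7, $r0, 3  regs=(0,9,14,7,16,5,14,0)
  step pc=6: nor  $r2, $r4, $r5  regs=(0,9,65514,7,16,5,14,0)
  step pc=7: bne  $r0, $r4, L11  cond=T  regs=(0,9,65514,7,16,5,14,0)
  step pc=8: andi  $r0, $r4, 9  regs=(0,9,65514,7,16,5,14,0)
  step pc=11: ori   $r7, $r4, 2  regs=(0,9,65514,7,16,5,14,18)
  step pc=12: add  $r5, $r2, $r6  regs=(0,9,65514,7,16,65528,14,18)

18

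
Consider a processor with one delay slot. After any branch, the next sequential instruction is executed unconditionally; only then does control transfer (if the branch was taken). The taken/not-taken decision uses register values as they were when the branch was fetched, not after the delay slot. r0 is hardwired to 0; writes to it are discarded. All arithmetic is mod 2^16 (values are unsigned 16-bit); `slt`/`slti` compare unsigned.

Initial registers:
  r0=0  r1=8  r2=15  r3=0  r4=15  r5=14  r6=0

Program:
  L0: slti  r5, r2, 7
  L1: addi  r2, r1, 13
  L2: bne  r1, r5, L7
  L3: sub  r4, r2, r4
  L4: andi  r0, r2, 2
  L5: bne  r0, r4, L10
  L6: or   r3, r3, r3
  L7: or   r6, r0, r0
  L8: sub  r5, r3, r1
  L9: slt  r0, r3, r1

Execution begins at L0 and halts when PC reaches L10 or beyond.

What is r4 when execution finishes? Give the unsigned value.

6

PC=0  slti  r5, r2, 7        | r0=0 r1=8 r2=15 r3=0 r4=15 r5=0 r6=0
PC=1  addi  r2, r1, 13       | r0=0 r1=8 r2=21 r3=0 r4=15 r5=0 r6=0
PC=2  bne  r1, r5, L7        | r0=0 r1=8 r2=21 r3=0 r4=15 r5=0 r6=0  [TAKEN]
PC=3  sub  r4, r2, r4        | r0=0 r1=8 r2=21 r3=0 r4=6 r5=0 r6=0
PC=7  or   r6, r0, r0        | r0=0 r1=8 r2=21 r3=0 r4=6 r5=0 r6=0
PC=8  sub  r5, r3, r1        | r0=0 r1=8 r2=21 r3=0 r4=6 r5=65528 r6=0
PC=9  slt  r0, r3, r1        | r0=0 r1=8 r2=21 r3=0 r4=6 r5=65528 r6=0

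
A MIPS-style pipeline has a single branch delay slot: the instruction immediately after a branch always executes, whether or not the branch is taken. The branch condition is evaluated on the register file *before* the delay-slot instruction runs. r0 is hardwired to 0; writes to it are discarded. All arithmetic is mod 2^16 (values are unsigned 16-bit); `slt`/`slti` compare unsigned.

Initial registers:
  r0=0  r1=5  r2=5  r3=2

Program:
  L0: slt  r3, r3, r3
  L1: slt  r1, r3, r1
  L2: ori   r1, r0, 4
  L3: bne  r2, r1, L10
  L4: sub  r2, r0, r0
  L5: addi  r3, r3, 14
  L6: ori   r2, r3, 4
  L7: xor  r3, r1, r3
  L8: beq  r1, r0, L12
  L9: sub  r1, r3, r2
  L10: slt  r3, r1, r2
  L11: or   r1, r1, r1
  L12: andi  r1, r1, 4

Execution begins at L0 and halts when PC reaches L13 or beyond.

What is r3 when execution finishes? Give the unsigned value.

0

  step pc=0: slt  r3, r3, r3  regs=(0,5,5,0)
  step pc=1: slt  r1, r3, r1  regs=(0,1,5,0)
  step pc=2: ori   r1, r0, 4  regs=(0,4,5,0)
  step pc=3: bne  r2, r1, L10  cond=T  regs=(0,4,5,0)
  step pc=4: sub  r2, r0, r0  regs=(0,4,0,0)
  step pc=10: slt  r3, r1, r2  regs=(0,4,0,0)
  step pc=11: or   r1, r1, r1  regs=(0,4,0,0)
  step pc=12: andi  r1, r1, 4  regs=(0,4,0,0)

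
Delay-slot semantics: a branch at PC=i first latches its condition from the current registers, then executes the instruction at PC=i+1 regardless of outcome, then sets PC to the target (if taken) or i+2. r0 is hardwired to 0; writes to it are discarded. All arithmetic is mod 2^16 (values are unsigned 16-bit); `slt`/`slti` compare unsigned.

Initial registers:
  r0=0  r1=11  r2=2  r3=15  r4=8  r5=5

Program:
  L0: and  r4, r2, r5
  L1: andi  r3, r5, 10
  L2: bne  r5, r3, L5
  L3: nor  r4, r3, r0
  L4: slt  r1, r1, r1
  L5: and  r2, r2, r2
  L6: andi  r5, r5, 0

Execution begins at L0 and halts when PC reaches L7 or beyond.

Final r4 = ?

[0] and  r4, r2, r5  →  {r0:0, r1:11, r2:2, r3:15, r4:0, r5:5}
[1] andi  r3, r5, 10  →  {r0:0, r1:11, r2:2, r3:0, r4:0, r5:5}
[2] bne  r5, r3, L5  →  {r0:0, r1:11, r2:2, r3:0, r4:0, r5:5}  ⟨branch taken⟩
[3] nor  r4, r3, r0  →  {r0:0, r1:11, r2:2, r3:0, r4:65535, r5:5}
[5] and  r2, r2, r2  →  {r0:0, r1:11, r2:2, r3:0, r4:65535, r5:5}
[6] andi  r5, r5, 0  →  {r0:0, r1:11, r2:2, r3:0, r4:65535, r5:0}

65535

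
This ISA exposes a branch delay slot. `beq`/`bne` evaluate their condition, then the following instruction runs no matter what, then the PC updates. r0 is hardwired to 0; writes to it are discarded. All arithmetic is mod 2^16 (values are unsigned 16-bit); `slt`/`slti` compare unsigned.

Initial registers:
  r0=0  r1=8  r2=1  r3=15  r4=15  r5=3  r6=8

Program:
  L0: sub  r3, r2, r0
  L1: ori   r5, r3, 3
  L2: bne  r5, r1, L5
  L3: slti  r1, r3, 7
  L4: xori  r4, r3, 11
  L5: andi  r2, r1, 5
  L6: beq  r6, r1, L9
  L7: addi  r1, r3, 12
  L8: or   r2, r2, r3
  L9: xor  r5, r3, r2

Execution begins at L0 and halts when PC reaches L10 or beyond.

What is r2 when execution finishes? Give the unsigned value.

[0] sub  r3, r2, r0  →  {r0:0, r1:8, r2:1, r3:1, r4:15, r5:3, r6:8}
[1] ori   r5, r3, 3  →  {r0:0, r1:8, r2:1, r3:1, r4:15, r5:3, r6:8}
[2] bne  r5, r1, L5  →  {r0:0, r1:8, r2:1, r3:1, r4:15, r5:3, r6:8}  ⟨branch taken⟩
[3] slti  r1, r3, 7  →  {r0:0, r1:1, r2:1, r3:1, r4:15, r5:3, r6:8}
[5] andi  r2, r1, 5  →  {r0:0, r1:1, r2:1, r3:1, r4:15, r5:3, r6:8}
[6] beq  r6, r1, L9  →  {r0:0, r1:1, r2:1, r3:1, r4:15, r5:3, r6:8}  ⟨branch fallthrough⟩
[7] addi  r1, r3, 12  →  {r0:0, r1:13, r2:1, r3:1, r4:15, r5:3, r6:8}
[8] or   r2, r2, r3  →  {r0:0, r1:13, r2:1, r3:1, r4:15, r5:3, r6:8}
[9] xor  r5, r3, r2  →  {r0:0, r1:13, r2:1, r3:1, r4:15, r5:0, r6:8}

1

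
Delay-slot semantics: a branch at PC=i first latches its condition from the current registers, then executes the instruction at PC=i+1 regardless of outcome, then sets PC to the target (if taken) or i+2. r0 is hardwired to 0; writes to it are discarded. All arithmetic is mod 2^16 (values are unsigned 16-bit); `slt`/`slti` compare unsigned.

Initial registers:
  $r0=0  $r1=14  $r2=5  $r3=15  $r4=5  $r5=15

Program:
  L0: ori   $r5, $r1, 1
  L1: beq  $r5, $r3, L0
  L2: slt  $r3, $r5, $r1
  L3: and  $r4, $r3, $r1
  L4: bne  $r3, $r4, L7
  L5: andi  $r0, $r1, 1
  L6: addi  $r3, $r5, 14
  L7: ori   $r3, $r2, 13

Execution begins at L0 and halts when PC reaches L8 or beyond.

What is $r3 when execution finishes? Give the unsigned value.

13

  step pc=0: ori   $r5, $r1, 1  regs=(0,14,5,15,5,15)
  step pc=1: beq  $r5, $r3, L0  cond=T  regs=(0,14,5,15,5,15)
  step pc=2: slt  $r3, $r5, $r1  regs=(0,14,5,0,5,15)
  step pc=0: ori   $r5, $r1, 1  regs=(0,14,5,0,5,15)
  step pc=1: beq  $r5, $r3, L0  cond=F  regs=(0,14,5,0,5,15)
  step pc=2: slt  $r3, $r5, $r1  regs=(0,14,5,0,5,15)
  step pc=3: and  $r4, $r3, $r1  regs=(0,14,5,0,0,15)
  step pc=4: bne  $r3, $r4, L7  cond=F  regs=(0,14,5,0,0,15)
  step pc=5: andi  $r0, $r1, 1  regs=(0,14,5,0,0,15)
  step pc=6: addi  $r3, $r5, 14  regs=(0,14,5,29,0,15)
  step pc=7: ori   $r3, $r2, 13  regs=(0,14,5,13,0,15)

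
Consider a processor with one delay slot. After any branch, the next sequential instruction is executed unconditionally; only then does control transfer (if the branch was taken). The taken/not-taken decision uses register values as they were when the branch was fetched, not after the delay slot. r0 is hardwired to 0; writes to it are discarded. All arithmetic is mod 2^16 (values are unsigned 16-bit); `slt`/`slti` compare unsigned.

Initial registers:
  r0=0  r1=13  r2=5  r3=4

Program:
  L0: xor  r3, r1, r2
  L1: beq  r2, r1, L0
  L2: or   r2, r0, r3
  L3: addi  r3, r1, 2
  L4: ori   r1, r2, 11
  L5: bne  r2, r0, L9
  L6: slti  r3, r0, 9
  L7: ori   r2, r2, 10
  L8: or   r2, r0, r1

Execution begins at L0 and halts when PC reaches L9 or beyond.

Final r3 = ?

#0 xor  r3, r1, r2 ; 0/13/5/8
#1 beq  r2, r1, L0 ; 0/13/5/8 ; →fallthru
#2 or   r2, r0, r3 ; 0/13/8/8
#3 addi  r3, r1, 2 ; 0/13/8/15
#4 ori   r1, r2, 11 ; 0/11/8/15
#5 bne  r2, r0, L9 ; 0/11/8/15 ; →target
#6 slti  r3, r0, 9 ; 0/11/8/1

1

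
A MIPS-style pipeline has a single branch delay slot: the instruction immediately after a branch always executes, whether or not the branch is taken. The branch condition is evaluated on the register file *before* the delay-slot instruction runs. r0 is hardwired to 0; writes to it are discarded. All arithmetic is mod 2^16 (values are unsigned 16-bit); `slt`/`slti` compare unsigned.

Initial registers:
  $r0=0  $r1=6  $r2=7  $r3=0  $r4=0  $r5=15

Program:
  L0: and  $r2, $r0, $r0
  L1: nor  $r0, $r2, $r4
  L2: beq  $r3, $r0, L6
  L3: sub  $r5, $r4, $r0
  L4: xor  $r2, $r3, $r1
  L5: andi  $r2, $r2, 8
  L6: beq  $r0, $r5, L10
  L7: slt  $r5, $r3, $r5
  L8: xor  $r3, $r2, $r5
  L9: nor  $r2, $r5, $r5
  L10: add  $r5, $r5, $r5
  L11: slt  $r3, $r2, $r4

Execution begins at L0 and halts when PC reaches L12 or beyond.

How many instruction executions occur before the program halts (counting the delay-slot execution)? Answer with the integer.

PC=0  and  $r2, $r0, $r0     | $r0=0 $r1=6 $r2=0 $r3=0 $r4=0 $r5=15
PC=1  nor  $r0, $r2, $r4     | $r0=0 $r1=6 $r2=0 $r3=0 $r4=0 $r5=15
PC=2  beq  $r3, $r0, L6      | $r0=0 $r1=6 $r2=0 $r3=0 $r4=0 $r5=15  [TAKEN]
PC=3  sub  $r5, $r4, $r0     | $r0=0 $r1=6 $r2=0 $r3=0 $r4=0 $r5=0
PC=6  beq  $r0, $r5, L10     | $r0=0 $r1=6 $r2=0 $r3=0 $r4=0 $r5=0  [TAKEN]
PC=7  slt  $r5, $r3, $r5     | $r0=0 $r1=6 $r2=0 $r3=0 $r4=0 $r5=0
PC=10 add  $r5, $r5, $r5     | $r0=0 $r1=6 $r2=0 $r3=0 $r4=0 $r5=0
PC=11 slt  $r3, $r2, $r4     | $r0=0 $r1=6 $r2=0 $r3=0 $r4=0 $r5=0

8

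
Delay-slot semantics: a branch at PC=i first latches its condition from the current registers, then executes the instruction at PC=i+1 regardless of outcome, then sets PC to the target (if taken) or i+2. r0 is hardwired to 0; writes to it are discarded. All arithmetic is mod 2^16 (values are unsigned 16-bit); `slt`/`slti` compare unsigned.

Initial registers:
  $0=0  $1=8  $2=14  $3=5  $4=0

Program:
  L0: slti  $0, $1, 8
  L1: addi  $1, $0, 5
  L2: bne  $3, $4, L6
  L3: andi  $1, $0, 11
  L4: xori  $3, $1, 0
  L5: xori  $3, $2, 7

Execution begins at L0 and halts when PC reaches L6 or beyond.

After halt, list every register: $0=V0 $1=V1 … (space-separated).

[0] slti  $0, $1, 8  →  {$0:0, $1:8, $2:14, $3:5, $4:0}
[1] addi  $1, $0, 5  →  {$0:0, $1:5, $2:14, $3:5, $4:0}
[2] bne  $3, $4, L6  →  {$0:0, $1:5, $2:14, $3:5, $4:0}  ⟨branch taken⟩
[3] andi  $1, $0, 11  →  {$0:0, $1:0, $2:14, $3:5, $4:0}

$0=0 $1=0 $2=14 $3=5 $4=0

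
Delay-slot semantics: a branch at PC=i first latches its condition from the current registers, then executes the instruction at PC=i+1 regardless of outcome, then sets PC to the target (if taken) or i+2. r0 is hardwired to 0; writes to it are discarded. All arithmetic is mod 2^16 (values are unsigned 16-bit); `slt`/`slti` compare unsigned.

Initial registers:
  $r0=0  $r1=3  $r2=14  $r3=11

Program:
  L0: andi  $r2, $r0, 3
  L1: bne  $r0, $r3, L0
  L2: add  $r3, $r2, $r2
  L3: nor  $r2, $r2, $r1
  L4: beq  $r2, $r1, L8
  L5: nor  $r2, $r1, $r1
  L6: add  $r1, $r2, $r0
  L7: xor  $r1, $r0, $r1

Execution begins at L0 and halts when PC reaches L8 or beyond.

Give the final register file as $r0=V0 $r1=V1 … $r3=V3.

[0] andi  $r2, $r0, 3  →  {$r0:0, $r1:3, $r2:0, $r3:11}
[1] bne  $r0, $r3, L0  →  {$r0:0, $r1:3, $r2:0, $r3:11}  ⟨branch taken⟩
[2] add  $r3, $r2, $r2  →  {$r0:0, $r1:3, $r2:0, $r3:0}
[0] andi  $r2, $r0, 3  →  {$r0:0, $r1:3, $r2:0, $r3:0}
[1] bne  $r0, $r3, L0  →  {$r0:0, $r1:3, $r2:0, $r3:0}  ⟨branch fallthrough⟩
[2] add  $r3, $r2, $r2  →  {$r0:0, $r1:3, $r2:0, $r3:0}
[3] nor  $r2, $r2, $r1  →  {$r0:0, $r1:3, $r2:65532, $r3:0}
[4] beq  $r2, $r1, L8  →  {$r0:0, $r1:3, $r2:65532, $r3:0}  ⟨branch fallthrough⟩
[5] nor  $r2, $r1, $r1  →  {$r0:0, $r1:3, $r2:65532, $r3:0}
[6] add  $r1, $r2, $r0  →  {$r0:0, $r1:65532, $r2:65532, $r3:0}
[7] xor  $r1, $r0, $r1  →  {$r0:0, $r1:65532, $r2:65532, $r3:0}

$r0=0 $r1=65532 $r2=65532 $r3=0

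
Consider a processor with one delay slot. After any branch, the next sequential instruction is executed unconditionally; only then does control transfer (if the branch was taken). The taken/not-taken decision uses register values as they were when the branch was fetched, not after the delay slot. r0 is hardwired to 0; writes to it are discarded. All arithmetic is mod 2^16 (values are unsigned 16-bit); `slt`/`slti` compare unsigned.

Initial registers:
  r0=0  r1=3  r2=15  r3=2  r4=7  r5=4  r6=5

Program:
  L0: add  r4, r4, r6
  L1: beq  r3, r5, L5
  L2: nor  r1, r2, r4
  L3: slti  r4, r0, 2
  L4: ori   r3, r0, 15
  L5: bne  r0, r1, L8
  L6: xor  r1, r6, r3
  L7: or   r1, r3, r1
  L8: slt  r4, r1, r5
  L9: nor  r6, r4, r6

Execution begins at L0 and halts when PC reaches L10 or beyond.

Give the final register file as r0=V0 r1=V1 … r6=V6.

r0=0 r1=10 r2=15 r3=15 r4=0 r5=4 r6=65530

PC=0  add  r4, r4, r6        | r0=0 r1=3 r2=15 r3=2 r4=12 r5=4 r6=5
PC=1  beq  r3, r5, L5        | r0=0 r1=3 r2=15 r3=2 r4=12 r5=4 r6=5  [not taken]
PC=2  nor  r1, r2, r4        | r0=0 r1=65520 r2=15 r3=2 r4=12 r5=4 r6=5
PC=3  slti  r4, r0, 2        | r0=0 r1=65520 r2=15 r3=2 r4=1 r5=4 r6=5
PC=4  ori   r3, r0, 15       | r0=0 r1=65520 r2=15 r3=15 r4=1 r5=4 r6=5
PC=5  bne  r0, r1, L8        | r0=0 r1=65520 r2=15 r3=15 r4=1 r5=4 r6=5  [TAKEN]
PC=6  xor  r1, r6, r3        | r0=0 r1=10 r2=15 r3=15 r4=1 r5=4 r6=5
PC=8  slt  r4, r1, r5        | r0=0 r1=10 r2=15 r3=15 r4=0 r5=4 r6=5
PC=9  nor  r6, r4, r6        | r0=0 r1=10 r2=15 r3=15 r4=0 r5=4 r6=65530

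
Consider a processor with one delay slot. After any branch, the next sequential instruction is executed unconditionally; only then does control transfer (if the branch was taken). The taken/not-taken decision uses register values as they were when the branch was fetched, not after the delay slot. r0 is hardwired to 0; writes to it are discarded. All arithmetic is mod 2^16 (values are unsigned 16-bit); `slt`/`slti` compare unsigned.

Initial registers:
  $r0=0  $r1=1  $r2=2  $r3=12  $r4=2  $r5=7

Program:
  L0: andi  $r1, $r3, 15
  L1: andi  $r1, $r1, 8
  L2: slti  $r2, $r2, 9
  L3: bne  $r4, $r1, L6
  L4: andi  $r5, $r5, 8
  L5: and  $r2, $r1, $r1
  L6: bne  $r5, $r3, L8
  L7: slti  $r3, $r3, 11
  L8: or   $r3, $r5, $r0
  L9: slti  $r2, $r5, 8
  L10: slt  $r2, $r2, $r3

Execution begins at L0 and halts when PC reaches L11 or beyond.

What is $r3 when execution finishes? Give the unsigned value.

#0 andi  $r1, $r3, 15 ; 0/12/2/12/2/7
#1 andi  $r1, $r1, 8 ; 0/8/2/12/2/7
#2 slti  $r2, $r2, 9 ; 0/8/1/12/2/7
#3 bne  $r4, $r1, L6 ; 0/8/1/12/2/7 ; →target
#4 andi  $r5, $r5, 8 ; 0/8/1/12/2/0
#6 bne  $r5, $r3, L8 ; 0/8/1/12/2/0 ; →target
#7 slti  $r3, $r3, 11 ; 0/8/1/0/2/0
#8 or   $r3, $r5, $r0 ; 0/8/1/0/2/0
#9 slti  $r2, $r5, 8 ; 0/8/1/0/2/0
#10 slt  $r2, $r2, $r3 ; 0/8/0/0/2/0

0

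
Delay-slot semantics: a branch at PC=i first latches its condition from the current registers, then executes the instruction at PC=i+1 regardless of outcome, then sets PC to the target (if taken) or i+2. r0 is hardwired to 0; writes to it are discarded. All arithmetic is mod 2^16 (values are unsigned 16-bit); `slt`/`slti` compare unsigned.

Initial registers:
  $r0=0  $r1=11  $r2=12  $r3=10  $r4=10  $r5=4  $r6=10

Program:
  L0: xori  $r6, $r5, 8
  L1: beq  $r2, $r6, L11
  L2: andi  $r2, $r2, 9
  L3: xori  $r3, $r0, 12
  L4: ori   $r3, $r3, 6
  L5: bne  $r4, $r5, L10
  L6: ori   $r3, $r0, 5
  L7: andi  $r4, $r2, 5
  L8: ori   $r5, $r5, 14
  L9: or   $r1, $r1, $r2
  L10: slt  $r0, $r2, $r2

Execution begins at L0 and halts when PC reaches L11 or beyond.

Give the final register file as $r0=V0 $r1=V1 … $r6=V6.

  step pc=0: xori  $r6, $r5, 8  regs=(0,11,12,10,10,4,12)
  step pc=1: beq  $r2, $r6, L11  cond=T  regs=(0,11,12,10,10,4,12)
  step pc=2: andi  $r2, $r2, 9  regs=(0,11,8,10,10,4,12)

$r0=0 $r1=11 $r2=8 $r3=10 $r4=10 $r5=4 $r6=12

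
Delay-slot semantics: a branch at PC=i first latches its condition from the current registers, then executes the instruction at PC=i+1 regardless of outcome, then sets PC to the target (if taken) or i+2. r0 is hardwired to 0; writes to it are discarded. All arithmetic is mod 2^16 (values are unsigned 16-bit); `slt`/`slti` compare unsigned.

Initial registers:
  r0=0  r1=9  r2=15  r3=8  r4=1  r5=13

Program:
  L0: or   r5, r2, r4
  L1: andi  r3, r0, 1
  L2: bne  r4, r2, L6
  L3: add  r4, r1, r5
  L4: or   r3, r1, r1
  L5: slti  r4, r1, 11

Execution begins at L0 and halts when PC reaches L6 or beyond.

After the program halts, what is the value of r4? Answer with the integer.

PC=0  or   r5, r2, r4        | r0=0 r1=9 r2=15 r3=8 r4=1 r5=15
PC=1  andi  r3, r0, 1        | r0=0 r1=9 r2=15 r3=0 r4=1 r5=15
PC=2  bne  r4, r2, L6        | r0=0 r1=9 r2=15 r3=0 r4=1 r5=15  [TAKEN]
PC=3  add  r4, r1, r5        | r0=0 r1=9 r2=15 r3=0 r4=24 r5=15

24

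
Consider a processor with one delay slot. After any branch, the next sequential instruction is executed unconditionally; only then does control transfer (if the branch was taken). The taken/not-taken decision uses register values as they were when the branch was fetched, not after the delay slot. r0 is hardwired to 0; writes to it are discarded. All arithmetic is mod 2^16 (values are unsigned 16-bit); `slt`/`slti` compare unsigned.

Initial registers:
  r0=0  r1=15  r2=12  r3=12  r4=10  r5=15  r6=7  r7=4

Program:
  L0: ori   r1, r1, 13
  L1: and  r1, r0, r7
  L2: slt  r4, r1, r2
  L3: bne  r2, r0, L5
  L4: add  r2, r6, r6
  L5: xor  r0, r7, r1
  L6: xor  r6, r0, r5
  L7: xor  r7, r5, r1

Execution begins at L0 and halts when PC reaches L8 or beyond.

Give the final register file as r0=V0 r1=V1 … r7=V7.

r0=0 r1=0 r2=14 r3=12 r4=1 r5=15 r6=15 r7=15

  step pc=0: ori   r1, r1, 13  regs=(0,15,12,12,10,15,7,4)
  step pc=1: and  r1, r0, r7  regs=(0,0,12,12,10,15,7,4)
  step pc=2: slt  r4, r1, r2  regs=(0,0,12,12,1,15,7,4)
  step pc=3: bne  r2, r0, L5  cond=T  regs=(0,0,12,12,1,15,7,4)
  step pc=4: add  r2, r6, r6  regs=(0,0,14,12,1,15,7,4)
  step pc=5: xor  r0, r7, r1  regs=(0,0,14,12,1,15,7,4)
  step pc=6: xor  r6, r0, r5  regs=(0,0,14,12,1,15,15,4)
  step pc=7: xor  r7, r5, r1  regs=(0,0,14,12,1,15,15,15)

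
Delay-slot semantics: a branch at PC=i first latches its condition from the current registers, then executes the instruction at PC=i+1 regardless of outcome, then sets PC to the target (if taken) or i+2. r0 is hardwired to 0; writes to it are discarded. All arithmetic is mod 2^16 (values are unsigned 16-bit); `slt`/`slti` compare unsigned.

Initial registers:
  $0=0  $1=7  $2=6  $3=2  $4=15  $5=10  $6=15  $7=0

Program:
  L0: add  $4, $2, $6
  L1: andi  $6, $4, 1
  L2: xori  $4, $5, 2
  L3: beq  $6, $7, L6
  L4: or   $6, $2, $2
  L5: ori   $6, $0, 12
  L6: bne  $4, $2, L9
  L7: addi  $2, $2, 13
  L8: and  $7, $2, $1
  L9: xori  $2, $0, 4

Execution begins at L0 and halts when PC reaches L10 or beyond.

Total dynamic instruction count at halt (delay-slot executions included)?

  step pc=0: add  $4, $2, $6  regs=(0,7,6,2,21,10,15,0)
  step pc=1: andi  $6, $4, 1  regs=(0,7,6,2,21,10,1,0)
  step pc=2: xori  $4, $5, 2  regs=(0,7,6,2,8,10,1,0)
  step pc=3: beq  $6, $7, L6  cond=F  regs=(0,7,6,2,8,10,1,0)
  step pc=4: or   $6, $2, $2  regs=(0,7,6,2,8,10,6,0)
  step pc=5: ori   $6, $0, 12  regs=(0,7,6,2,8,10,12,0)
  step pc=6: bne  $4, $2, L9  cond=T  regs=(0,7,6,2,8,10,12,0)
  step pc=7: addi  $2, $2, 13  regs=(0,7,19,2,8,10,12,0)
  step pc=9: xori  $2, $0, 4  regs=(0,7,4,2,8,10,12,0)

9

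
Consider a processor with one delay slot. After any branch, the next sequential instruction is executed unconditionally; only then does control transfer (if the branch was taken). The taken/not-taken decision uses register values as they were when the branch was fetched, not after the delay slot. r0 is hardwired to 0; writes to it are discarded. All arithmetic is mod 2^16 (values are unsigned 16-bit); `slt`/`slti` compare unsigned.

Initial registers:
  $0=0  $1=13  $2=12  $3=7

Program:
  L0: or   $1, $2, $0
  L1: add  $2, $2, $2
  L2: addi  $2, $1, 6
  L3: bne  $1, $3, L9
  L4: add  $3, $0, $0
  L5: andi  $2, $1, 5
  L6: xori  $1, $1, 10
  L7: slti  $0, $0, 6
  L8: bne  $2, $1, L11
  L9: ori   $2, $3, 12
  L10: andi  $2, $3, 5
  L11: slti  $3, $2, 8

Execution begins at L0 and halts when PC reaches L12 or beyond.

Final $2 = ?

0

  step pc=0: or   $1, $2, $0  regs=(0,12,12,7)
  step pc=1: add  $2, $2, $2  regs=(0,12,24,7)
  step pc=2: addi  $2, $1, 6  regs=(0,12,18,7)
  step pc=3: bne  $1, $3, L9  cond=T  regs=(0,12,18,7)
  step pc=4: add  $3, $0, $0  regs=(0,12,18,0)
  step pc=9: ori   $2, $3, 12  regs=(0,12,12,0)
  step pc=10: andi  $2, $3, 5  regs=(0,12,0,0)
  step pc=11: slti  $3, $2, 8  regs=(0,12,0,1)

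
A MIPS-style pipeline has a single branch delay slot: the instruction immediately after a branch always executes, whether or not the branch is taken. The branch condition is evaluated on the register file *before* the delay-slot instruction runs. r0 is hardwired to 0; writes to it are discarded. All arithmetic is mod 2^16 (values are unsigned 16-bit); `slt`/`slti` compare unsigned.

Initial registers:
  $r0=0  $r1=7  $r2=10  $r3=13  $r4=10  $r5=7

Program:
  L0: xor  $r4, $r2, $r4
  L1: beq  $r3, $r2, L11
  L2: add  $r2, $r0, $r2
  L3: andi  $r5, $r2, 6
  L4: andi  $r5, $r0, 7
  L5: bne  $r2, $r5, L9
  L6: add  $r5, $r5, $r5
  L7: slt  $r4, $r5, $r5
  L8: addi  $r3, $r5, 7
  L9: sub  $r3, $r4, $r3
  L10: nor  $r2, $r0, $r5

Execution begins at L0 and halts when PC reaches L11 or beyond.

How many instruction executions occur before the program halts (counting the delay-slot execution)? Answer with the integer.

[0] xor  $r4, $r2, $r4  →  {$r0:0, $r1:7, $r2:10, $r3:13, $r4:0, $r5:7}
[1] beq  $r3, $r2, L11  →  {$r0:0, $r1:7, $r2:10, $r3:13, $r4:0, $r5:7}  ⟨branch fallthrough⟩
[2] add  $r2, $r0, $r2  →  {$r0:0, $r1:7, $r2:10, $r3:13, $r4:0, $r5:7}
[3] andi  $r5, $r2, 6  →  {$r0:0, $r1:7, $r2:10, $r3:13, $r4:0, $r5:2}
[4] andi  $r5, $r0, 7  →  {$r0:0, $r1:7, $r2:10, $r3:13, $r4:0, $r5:0}
[5] bne  $r2, $r5, L9  →  {$r0:0, $r1:7, $r2:10, $r3:13, $r4:0, $r5:0}  ⟨branch taken⟩
[6] add  $r5, $r5, $r5  →  {$r0:0, $r1:7, $r2:10, $r3:13, $r4:0, $r5:0}
[9] sub  $r3, $r4, $r3  →  {$r0:0, $r1:7, $r2:10, $r3:65523, $r4:0, $r5:0}
[10] nor  $r2, $r0, $r5  →  {$r0:0, $r1:7, $r2:65535, $r3:65523, $r4:0, $r5:0}

9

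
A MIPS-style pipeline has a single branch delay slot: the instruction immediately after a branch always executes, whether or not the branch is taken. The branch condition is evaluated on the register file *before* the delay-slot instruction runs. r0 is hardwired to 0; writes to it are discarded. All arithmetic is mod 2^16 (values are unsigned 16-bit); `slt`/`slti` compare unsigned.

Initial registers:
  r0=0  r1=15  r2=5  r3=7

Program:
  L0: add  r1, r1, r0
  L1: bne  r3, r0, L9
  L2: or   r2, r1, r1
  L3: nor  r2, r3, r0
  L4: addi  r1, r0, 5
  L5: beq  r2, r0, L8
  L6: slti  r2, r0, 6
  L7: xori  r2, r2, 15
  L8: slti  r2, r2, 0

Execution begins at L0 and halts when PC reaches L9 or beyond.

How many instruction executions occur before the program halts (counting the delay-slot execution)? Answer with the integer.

3

[0] add  r1, r1, r0  →  {r0:0, r1:15, r2:5, r3:7}
[1] bne  r3, r0, L9  →  {r0:0, r1:15, r2:5, r3:7}  ⟨branch taken⟩
[2] or   r2, r1, r1  →  {r0:0, r1:15, r2:15, r3:7}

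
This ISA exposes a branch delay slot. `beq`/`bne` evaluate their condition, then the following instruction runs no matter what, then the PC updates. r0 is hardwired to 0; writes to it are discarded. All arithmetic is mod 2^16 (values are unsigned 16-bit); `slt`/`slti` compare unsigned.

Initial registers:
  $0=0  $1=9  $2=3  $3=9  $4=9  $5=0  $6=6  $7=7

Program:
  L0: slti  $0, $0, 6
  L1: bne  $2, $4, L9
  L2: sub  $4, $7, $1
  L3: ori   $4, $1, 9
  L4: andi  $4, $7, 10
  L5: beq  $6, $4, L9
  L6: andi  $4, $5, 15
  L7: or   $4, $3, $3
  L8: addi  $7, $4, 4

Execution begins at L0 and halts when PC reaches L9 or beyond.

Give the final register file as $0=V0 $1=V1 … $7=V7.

$0=0 $1=9 $2=3 $3=9 $4=65534 $5=0 $6=6 $7=7

  step pc=0: slti  $0, $0, 6  regs=(0,9,3,9,9,0,6,7)
  step pc=1: bne  $2, $4, L9  cond=T  regs=(0,9,3,9,9,0,6,7)
  step pc=2: sub  $4, $7, $1  regs=(0,9,3,9,65534,0,6,7)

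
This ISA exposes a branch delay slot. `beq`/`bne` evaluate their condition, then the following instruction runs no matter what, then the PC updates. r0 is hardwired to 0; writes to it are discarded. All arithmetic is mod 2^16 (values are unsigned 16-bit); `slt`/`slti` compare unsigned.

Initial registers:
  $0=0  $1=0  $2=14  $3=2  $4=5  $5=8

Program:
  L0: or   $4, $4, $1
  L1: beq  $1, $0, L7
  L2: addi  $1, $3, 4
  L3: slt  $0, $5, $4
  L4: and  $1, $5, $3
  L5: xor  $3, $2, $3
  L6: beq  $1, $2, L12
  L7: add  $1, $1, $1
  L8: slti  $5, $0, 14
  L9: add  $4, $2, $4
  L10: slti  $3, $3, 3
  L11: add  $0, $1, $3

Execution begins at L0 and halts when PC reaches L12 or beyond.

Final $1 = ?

  step pc=0: or   $4, $4, $1  regs=(0,0,14,2,5,8)
  step pc=1: beq  $1, $0, L7  cond=T  regs=(0,0,14,2,5,8)
  step pc=2: addi  $1, $3, 4  regs=(0,6,14,2,5,8)
  step pc=7: add  $1, $1, $1  regs=(0,12,14,2,5,8)
  step pc=8: slti  $5, $0, 14  regs=(0,12,14,2,5,1)
  step pc=9: add  $4, $2, $4  regs=(0,12,14,2,19,1)
  step pc=10: slti  $3, $3, 3  regs=(0,12,14,1,19,1)
  step pc=11: add  $0, $1, $3  regs=(0,12,14,1,19,1)

12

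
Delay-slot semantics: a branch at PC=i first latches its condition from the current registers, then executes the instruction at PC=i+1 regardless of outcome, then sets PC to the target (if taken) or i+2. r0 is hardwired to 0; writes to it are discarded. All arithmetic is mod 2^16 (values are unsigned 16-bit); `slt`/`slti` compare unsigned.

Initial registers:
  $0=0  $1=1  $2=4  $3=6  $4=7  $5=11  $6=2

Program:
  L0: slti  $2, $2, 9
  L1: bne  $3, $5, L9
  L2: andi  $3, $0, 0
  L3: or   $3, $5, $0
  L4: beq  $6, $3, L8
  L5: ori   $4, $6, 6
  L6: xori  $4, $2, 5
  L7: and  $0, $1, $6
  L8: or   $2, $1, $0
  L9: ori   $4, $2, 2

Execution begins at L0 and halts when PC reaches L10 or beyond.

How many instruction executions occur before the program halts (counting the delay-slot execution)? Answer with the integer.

4

[0] slti  $2, $2, 9  →  {$0:0, $1:1, $2:1, $3:6, $4:7, $5:11, $6:2}
[1] bne  $3, $5, L9  →  {$0:0, $1:1, $2:1, $3:6, $4:7, $5:11, $6:2}  ⟨branch taken⟩
[2] andi  $3, $0, 0  →  {$0:0, $1:1, $2:1, $3:0, $4:7, $5:11, $6:2}
[9] ori   $4, $2, 2  →  {$0:0, $1:1, $2:1, $3:0, $4:3, $5:11, $6:2}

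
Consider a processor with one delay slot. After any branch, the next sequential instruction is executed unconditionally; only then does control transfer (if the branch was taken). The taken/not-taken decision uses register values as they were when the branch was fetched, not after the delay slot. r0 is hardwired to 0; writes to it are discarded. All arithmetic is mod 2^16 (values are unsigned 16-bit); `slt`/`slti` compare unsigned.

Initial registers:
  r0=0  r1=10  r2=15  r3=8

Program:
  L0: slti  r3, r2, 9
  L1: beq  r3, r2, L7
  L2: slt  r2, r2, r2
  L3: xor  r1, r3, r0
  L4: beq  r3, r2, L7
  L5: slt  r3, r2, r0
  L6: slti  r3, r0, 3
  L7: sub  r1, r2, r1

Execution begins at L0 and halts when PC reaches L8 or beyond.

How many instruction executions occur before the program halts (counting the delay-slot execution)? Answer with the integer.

7

PC=0  slti  r3, r2, 9        | r0=0 r1=10 r2=15 r3=0
PC=1  beq  r3, r2, L7        | r0=0 r1=10 r2=15 r3=0  [not taken]
PC=2  slt  r2, r2, r2        | r0=0 r1=10 r2=0 r3=0
PC=3  xor  r1, r3, r0        | r0=0 r1=0 r2=0 r3=0
PC=4  beq  r3, r2, L7        | r0=0 r1=0 r2=0 r3=0  [TAKEN]
PC=5  slt  r3, r2, r0        | r0=0 r1=0 r2=0 r3=0
PC=7  sub  r1, r2, r1        | r0=0 r1=0 r2=0 r3=0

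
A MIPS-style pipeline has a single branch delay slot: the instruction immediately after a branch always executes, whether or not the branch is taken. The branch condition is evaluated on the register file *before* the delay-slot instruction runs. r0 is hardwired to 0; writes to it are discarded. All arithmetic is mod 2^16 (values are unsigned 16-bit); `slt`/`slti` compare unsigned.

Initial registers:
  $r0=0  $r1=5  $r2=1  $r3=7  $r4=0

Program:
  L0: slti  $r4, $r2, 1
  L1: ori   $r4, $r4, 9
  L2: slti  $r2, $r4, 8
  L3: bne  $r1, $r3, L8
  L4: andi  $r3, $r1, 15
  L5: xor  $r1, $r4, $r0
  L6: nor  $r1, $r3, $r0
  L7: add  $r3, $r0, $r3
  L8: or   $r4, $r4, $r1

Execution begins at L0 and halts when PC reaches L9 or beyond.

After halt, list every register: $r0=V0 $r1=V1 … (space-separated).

PC=0  slti  $r4, $r2, 1      | $r0=0 $r1=5 $r2=1 $r3=7 $r4=0
PC=1  ori   $r4, $r4, 9      | $r0=0 $r1=5 $r2=1 $r3=7 $r4=9
PC=2  slti  $r2, $r4, 8      | $r0=0 $r1=5 $r2=0 $r3=7 $r4=9
PC=3  bne  $r1, $r3, L8      | $r0=0 $r1=5 $r2=0 $r3=7 $r4=9  [TAKEN]
PC=4  andi  $r3, $r1, 15     | $r0=0 $r1=5 $r2=0 $r3=5 $r4=9
PC=8  or   $r4, $r4, $r1     | $r0=0 $r1=5 $r2=0 $r3=5 $r4=13

$r0=0 $r1=5 $r2=0 $r3=5 $r4=13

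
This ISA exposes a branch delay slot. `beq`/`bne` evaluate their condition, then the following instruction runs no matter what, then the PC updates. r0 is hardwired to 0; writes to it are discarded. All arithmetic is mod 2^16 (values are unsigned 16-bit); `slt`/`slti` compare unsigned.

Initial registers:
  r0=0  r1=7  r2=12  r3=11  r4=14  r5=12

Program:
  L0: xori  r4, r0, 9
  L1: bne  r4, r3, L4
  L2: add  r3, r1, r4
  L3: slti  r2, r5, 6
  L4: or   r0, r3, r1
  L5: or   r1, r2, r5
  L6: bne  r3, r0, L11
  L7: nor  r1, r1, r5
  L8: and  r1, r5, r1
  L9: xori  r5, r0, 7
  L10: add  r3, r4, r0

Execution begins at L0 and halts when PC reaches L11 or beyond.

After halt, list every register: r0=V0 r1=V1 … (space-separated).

[0] xori  r4, r0, 9  →  {r0:0, r1:7, r2:12, r3:11, r4:9, r5:12}
[1] bne  r4, r3, L4  →  {r0:0, r1:7, r2:12, r3:11, r4:9, r5:12}  ⟨branch taken⟩
[2] add  r3, r1, r4  →  {r0:0, r1:7, r2:12, r3:16, r4:9, r5:12}
[4] or   r0, r3, r1  →  {r0:0, r1:7, r2:12, r3:16, r4:9, r5:12}
[5] or   r1, r2, r5  →  {r0:0, r1:12, r2:12, r3:16, r4:9, r5:12}
[6] bne  r3, r0, L11  →  {r0:0, r1:12, r2:12, r3:16, r4:9, r5:12}  ⟨branch taken⟩
[7] nor  r1, r1, r5  →  {r0:0, r1:65523, r2:12, r3:16, r4:9, r5:12}

r0=0 r1=65523 r2=12 r3=16 r4=9 r5=12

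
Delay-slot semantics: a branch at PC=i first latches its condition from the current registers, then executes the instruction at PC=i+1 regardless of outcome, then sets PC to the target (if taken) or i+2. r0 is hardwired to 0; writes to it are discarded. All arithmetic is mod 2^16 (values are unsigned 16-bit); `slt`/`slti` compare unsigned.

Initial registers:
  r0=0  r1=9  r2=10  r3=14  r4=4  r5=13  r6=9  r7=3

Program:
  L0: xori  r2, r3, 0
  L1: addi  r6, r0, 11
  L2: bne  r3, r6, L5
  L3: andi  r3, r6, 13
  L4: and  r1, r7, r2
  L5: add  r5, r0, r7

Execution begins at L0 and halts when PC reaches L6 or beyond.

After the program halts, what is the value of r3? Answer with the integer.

9

[0] xori  r2, r3, 0  →  {r0:0, r1:9, r2:14, r3:14, r4:4, r5:13, r6:9, r7:3}
[1] addi  r6, r0, 11  →  {r0:0, r1:9, r2:14, r3:14, r4:4, r5:13, r6:11, r7:3}
[2] bne  r3, r6, L5  →  {r0:0, r1:9, r2:14, r3:14, r4:4, r5:13, r6:11, r7:3}  ⟨branch taken⟩
[3] andi  r3, r6, 13  →  {r0:0, r1:9, r2:14, r3:9, r4:4, r5:13, r6:11, r7:3}
[5] add  r5, r0, r7  →  {r0:0, r1:9, r2:14, r3:9, r4:4, r5:3, r6:11, r7:3}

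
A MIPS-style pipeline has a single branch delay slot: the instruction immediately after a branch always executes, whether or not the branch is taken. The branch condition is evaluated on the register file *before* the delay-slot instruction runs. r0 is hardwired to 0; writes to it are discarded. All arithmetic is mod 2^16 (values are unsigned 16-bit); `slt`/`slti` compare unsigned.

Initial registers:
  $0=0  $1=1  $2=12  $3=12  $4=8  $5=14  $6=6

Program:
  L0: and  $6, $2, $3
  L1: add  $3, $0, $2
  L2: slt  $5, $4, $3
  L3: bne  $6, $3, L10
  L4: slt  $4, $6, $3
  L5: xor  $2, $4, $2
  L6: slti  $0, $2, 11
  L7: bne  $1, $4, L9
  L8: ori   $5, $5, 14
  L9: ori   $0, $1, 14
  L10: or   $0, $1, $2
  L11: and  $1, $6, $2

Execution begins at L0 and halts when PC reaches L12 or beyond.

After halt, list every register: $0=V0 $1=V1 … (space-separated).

$0=0 $1=12 $2=12 $3=12 $4=0 $5=15 $6=12

  step pc=0: and  $6, $2, $3  regs=(0,1,12,12,8,14,12)
  step pc=1: add  $3, $0, $2  regs=(0,1,12,12,8,14,12)
  step pc=2: slt  $5, $4, $3  regs=(0,1,12,12,8,1,12)
  step pc=3: bne  $6, $3, L10  cond=F  regs=(0,1,12,12,8,1,12)
  step pc=4: slt  $4, $6, $3  regs=(0,1,12,12,0,1,12)
  step pc=5: xor  $2, $4, $2  regs=(0,1,12,12,0,1,12)
  step pc=6: slti  $0, $2, 11  regs=(0,1,12,12,0,1,12)
  step pc=7: bne  $1, $4, L9  cond=T  regs=(0,1,12,12,0,1,12)
  step pc=8: ori   $5, $5, 14  regs=(0,1,12,12,0,15,12)
  step pc=9: ori   $0, $1, 14  regs=(0,1,12,12,0,15,12)
  step pc=10: or   $0, $1, $2  regs=(0,1,12,12,0,15,12)
  step pc=11: and  $1, $6, $2  regs=(0,12,12,12,0,15,12)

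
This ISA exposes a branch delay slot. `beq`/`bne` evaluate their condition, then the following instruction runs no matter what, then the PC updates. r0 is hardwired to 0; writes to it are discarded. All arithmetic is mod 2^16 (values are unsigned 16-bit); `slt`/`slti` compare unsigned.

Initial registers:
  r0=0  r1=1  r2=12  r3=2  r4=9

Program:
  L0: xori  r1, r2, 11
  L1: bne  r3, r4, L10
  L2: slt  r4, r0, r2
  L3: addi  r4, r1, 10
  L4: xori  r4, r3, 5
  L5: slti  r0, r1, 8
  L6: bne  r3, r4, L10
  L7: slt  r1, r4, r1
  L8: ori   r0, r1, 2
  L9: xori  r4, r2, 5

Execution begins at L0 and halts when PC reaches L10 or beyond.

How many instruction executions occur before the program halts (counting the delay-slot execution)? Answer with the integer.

3

#0 xori  r1, r2, 11 ; 0/7/12/2/9
#1 bne  r3, r4, L10 ; 0/7/12/2/9 ; →target
#2 slt  r4, r0, r2 ; 0/7/12/2/1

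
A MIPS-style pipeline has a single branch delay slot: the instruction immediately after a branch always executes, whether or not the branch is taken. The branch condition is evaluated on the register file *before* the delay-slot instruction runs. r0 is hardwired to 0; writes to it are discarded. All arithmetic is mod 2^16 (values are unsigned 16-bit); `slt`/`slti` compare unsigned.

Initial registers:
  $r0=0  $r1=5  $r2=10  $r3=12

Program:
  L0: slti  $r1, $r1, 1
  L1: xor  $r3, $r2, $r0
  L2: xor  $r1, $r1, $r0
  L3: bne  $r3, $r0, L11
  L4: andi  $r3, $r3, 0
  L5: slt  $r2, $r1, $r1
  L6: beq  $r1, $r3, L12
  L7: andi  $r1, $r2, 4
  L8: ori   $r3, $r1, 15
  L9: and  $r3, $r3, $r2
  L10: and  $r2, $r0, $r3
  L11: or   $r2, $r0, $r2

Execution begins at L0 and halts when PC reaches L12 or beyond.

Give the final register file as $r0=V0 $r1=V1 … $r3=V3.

#0 slti  $r1, $r1, 1 ; 0/0/10/12
#1 xor  $r3, $r2, $r0 ; 0/0/10/10
#2 xor  $r1, $r1, $r0 ; 0/0/10/10
#3 bne  $r3, $r0, L11 ; 0/0/10/10 ; →target
#4 andi  $r3, $r3, 0 ; 0/0/10/0
#11 or   $r2, $r0, $r2 ; 0/0/10/0

$r0=0 $r1=0 $r2=10 $r3=0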